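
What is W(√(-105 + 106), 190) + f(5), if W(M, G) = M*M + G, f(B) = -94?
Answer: 97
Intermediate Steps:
W(M, G) = G + M² (W(M, G) = M² + G = G + M²)
W(√(-105 + 106), 190) + f(5) = (190 + (√(-105 + 106))²) - 94 = (190 + (√1)²) - 94 = (190 + 1²) - 94 = (190 + 1) - 94 = 191 - 94 = 97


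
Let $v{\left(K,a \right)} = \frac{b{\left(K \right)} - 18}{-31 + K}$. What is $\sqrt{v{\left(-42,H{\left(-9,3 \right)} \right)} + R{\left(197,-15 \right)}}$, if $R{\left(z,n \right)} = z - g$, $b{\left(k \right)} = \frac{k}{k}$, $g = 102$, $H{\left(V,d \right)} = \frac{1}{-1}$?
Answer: $\frac{2 \sqrt{126874}}{73} \approx 9.7587$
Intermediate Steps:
$H{\left(V,d \right)} = -1$
$b{\left(k \right)} = 1$
$v{\left(K,a \right)} = - \frac{17}{-31 + K}$ ($v{\left(K,a \right)} = \frac{1 - 18}{-31 + K} = - \frac{17}{-31 + K}$)
$R{\left(z,n \right)} = -102 + z$ ($R{\left(z,n \right)} = z - 102 = -102 + z$)
$\sqrt{v{\left(-42,H{\left(-9,3 \right)} \right)} + R{\left(197,-15 \right)}} = \sqrt{- \frac{17}{-31 - 42} + \left(-102 + 197\right)} = \sqrt{- \frac{17}{-73} + 95} = \sqrt{\left(-17\right) \left(- \frac{1}{73}\right) + 95} = \sqrt{\frac{17}{73} + 95} = \sqrt{\frac{6952}{73}} = \frac{2 \sqrt{126874}}{73}$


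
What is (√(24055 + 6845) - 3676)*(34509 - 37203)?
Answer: 9903144 - 26940*√309 ≈ 9.4296e+6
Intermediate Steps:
(√(24055 + 6845) - 3676)*(34509 - 37203) = (√30900 - 3676)*(-2694) = (10*√309 - 3676)*(-2694) = (-3676 + 10*√309)*(-2694) = 9903144 - 26940*√309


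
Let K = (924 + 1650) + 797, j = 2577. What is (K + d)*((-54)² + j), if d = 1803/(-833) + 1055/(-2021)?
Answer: 31148233511925/1683493 ≈ 1.8502e+7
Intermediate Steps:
d = -4522678/1683493 (d = 1803*(-1/833) + 1055*(-1/2021) = -1803/833 - 1055/2021 = -4522678/1683493 ≈ -2.6865)
K = 3371 (K = 2574 + 797 = 3371)
(K + d)*((-54)² + j) = (3371 - 4522678/1683493)*((-54)² + 2577) = 5670532225*(2916 + 2577)/1683493 = (5670532225/1683493)*5493 = 31148233511925/1683493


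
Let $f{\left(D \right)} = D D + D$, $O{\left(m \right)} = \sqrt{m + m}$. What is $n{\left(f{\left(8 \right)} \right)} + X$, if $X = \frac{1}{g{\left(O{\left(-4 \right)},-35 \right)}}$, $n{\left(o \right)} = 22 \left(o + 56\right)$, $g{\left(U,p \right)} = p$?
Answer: $\frac{98559}{35} \approx 2816.0$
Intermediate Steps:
$O{\left(m \right)} = \sqrt{2} \sqrt{m}$ ($O{\left(m \right)} = \sqrt{2 m} = \sqrt{2} \sqrt{m}$)
$f{\left(D \right)} = D + D^{2}$ ($f{\left(D \right)} = D^{2} + D = D + D^{2}$)
$n{\left(o \right)} = 1232 + 22 o$ ($n{\left(o \right)} = 22 \left(56 + o\right) = 1232 + 22 o$)
$X = - \frac{1}{35}$ ($X = \frac{1}{-35} = - \frac{1}{35} \approx -0.028571$)
$n{\left(f{\left(8 \right)} \right)} + X = \left(1232 + 22 \cdot 8 \left(1 + 8\right)\right) - \frac{1}{35} = \left(1232 + 22 \cdot 8 \cdot 9\right) - \frac{1}{35} = \left(1232 + 22 \cdot 72\right) - \frac{1}{35} = \left(1232 + 1584\right) - \frac{1}{35} = 2816 - \frac{1}{35} = \frac{98559}{35}$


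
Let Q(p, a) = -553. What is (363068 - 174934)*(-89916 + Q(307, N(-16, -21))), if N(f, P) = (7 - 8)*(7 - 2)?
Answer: -17020294846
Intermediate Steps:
N(f, P) = -5 (N(f, P) = -1*5 = -5)
(363068 - 174934)*(-89916 + Q(307, N(-16, -21))) = (363068 - 174934)*(-89916 - 553) = 188134*(-90469) = -17020294846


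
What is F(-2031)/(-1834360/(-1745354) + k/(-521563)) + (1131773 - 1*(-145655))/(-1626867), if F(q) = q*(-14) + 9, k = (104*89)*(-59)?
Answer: 21060205325181122672087/1553559645360480516 ≈ 13556.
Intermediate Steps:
k = -546104 (k = 9256*(-59) = -546104)
F(q) = 9 - 14*q (F(q) = -14*q + 9 = 9 - 14*q)
F(-2031)/(-1834360/(-1745354) + k/(-521563)) + (1131773 - 1*(-145655))/(-1626867) = (9 - 14*(-2031))/(-1834360/(-1745354) - 546104/(-521563)) + (1131773 - 1*(-145655))/(-1626867) = (9 + 28434)/(-1834360*(-1/1745354) - 546104*(-1/521563)) + (1131773 + 145655)*(-1/1626867) = 28443/(917180/872677 + 546104/521563) + 1277428*(-1/1626867) = 28443/(954939552748/455156034151) - 1277428/1626867 = 28443*(455156034151/954939552748) - 1277428/1626867 = 12946003079356893/954939552748 - 1277428/1626867 = 21060205325181122672087/1553559645360480516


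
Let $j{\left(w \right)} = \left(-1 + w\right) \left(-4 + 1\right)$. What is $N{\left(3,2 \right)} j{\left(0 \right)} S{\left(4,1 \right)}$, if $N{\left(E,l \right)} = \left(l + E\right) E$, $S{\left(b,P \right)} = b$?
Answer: $180$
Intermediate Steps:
$j{\left(w \right)} = 3 - 3 w$ ($j{\left(w \right)} = \left(-1 + w\right) \left(-3\right) = 3 - 3 w$)
$N{\left(E,l \right)} = E \left(E + l\right)$ ($N{\left(E,l \right)} = \left(E + l\right) E = E \left(E + l\right)$)
$N{\left(3,2 \right)} j{\left(0 \right)} S{\left(4,1 \right)} = 3 \left(3 + 2\right) \left(3 - 0\right) 4 = 3 \cdot 5 \left(3 + 0\right) 4 = 15 \cdot 3 \cdot 4 = 45 \cdot 4 = 180$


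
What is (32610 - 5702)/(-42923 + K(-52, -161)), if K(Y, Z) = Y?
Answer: -26908/42975 ≈ -0.62613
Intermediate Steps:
(32610 - 5702)/(-42923 + K(-52, -161)) = (32610 - 5702)/(-42923 - 52) = 26908/(-42975) = 26908*(-1/42975) = -26908/42975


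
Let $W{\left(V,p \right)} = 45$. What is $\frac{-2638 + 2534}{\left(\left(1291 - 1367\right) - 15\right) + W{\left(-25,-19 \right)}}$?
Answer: $\frac{52}{23} \approx 2.2609$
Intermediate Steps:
$\frac{-2638 + 2534}{\left(\left(1291 - 1367\right) - 15\right) + W{\left(-25,-19 \right)}} = \frac{-2638 + 2534}{\left(\left(1291 - 1367\right) - 15\right) + 45} = - \frac{104}{\left(-76 - 15\right) + 45} = - \frac{104}{-91 + 45} = - \frac{104}{-46} = \left(-104\right) \left(- \frac{1}{46}\right) = \frac{52}{23}$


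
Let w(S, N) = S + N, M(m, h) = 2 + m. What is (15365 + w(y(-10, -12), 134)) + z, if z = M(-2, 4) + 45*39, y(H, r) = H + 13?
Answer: 17257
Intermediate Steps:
y(H, r) = 13 + H
w(S, N) = N + S
z = 1755 (z = (2 - 2) + 45*39 = 0 + 1755 = 1755)
(15365 + w(y(-10, -12), 134)) + z = (15365 + (134 + (13 - 10))) + 1755 = (15365 + (134 + 3)) + 1755 = (15365 + 137) + 1755 = 15502 + 1755 = 17257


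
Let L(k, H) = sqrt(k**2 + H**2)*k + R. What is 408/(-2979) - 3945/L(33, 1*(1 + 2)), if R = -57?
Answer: -42829697/131569521 - 43395*sqrt(122)/132497 ≈ -3.9431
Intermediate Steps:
L(k, H) = -57 + k*sqrt(H**2 + k**2) (L(k, H) = sqrt(k**2 + H**2)*k - 57 = sqrt(H**2 + k**2)*k - 57 = k*sqrt(H**2 + k**2) - 57 = -57 + k*sqrt(H**2 + k**2))
408/(-2979) - 3945/L(33, 1*(1 + 2)) = 408/(-2979) - 3945/(-57 + 33*sqrt((1*(1 + 2))**2 + 33**2)) = 408*(-1/2979) - 3945/(-57 + 33*sqrt((1*3)**2 + 1089)) = -136/993 - 3945/(-57 + 33*sqrt(3**2 + 1089)) = -136/993 - 3945/(-57 + 33*sqrt(9 + 1089)) = -136/993 - 3945/(-57 + 33*sqrt(1098)) = -136/993 - 3945/(-57 + 33*(3*sqrt(122))) = -136/993 - 3945/(-57 + 99*sqrt(122))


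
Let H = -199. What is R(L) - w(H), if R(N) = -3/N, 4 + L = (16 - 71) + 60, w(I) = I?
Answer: 196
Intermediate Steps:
L = 1 (L = -4 + ((16 - 71) + 60) = -4 + (-55 + 60) = -4 + 5 = 1)
R(L) - w(H) = -3/1 - 1*(-199) = -3*1 + 199 = -3 + 199 = 196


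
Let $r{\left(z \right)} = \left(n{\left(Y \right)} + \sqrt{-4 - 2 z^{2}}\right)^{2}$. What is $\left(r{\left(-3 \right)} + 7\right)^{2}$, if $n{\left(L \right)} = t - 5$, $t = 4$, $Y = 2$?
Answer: $108 + 56 i \sqrt{22} \approx 108.0 + 262.66 i$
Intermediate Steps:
$n{\left(L \right)} = -1$ ($n{\left(L \right)} = 4 - 5 = -1$)
$r{\left(z \right)} = \left(-1 + \sqrt{-4 - 2 z^{2}}\right)^{2}$
$\left(r{\left(-3 \right)} + 7\right)^{2} = \left(\left(-1 + \sqrt{2} \sqrt{-2 - \left(-3\right)^{2}}\right)^{2} + 7\right)^{2} = \left(\left(-1 + \sqrt{2} \sqrt{-2 - 9}\right)^{2} + 7\right)^{2} = \left(\left(-1 + \sqrt{2} \sqrt{-11}\right)^{2} + 7\right)^{2} = \left(\left(-1 + \sqrt{2} i \sqrt{11}\right)^{2} + 7\right)^{2} = \left(\left(-1 + i \sqrt{22}\right)^{2} + 7\right)^{2} = \left(7 + \left(-1 + i \sqrt{22}\right)^{2}\right)^{2}$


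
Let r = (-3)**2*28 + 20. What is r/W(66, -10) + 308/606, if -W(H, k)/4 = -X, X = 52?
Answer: 7153/3939 ≈ 1.8159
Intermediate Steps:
W(H, k) = 208 (W(H, k) = -(-4)*52 = -4*(-52) = 208)
r = 272 (r = 9*28 + 20 = 252 + 20 = 272)
r/W(66, -10) + 308/606 = 272/208 + 308/606 = 272*(1/208) + 308*(1/606) = 17/13 + 154/303 = 7153/3939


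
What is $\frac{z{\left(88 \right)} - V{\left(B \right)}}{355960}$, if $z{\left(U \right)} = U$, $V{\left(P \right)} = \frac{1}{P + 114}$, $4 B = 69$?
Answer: $\frac{11549}{46719750} \approx 0.0002472$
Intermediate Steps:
$B = \frac{69}{4}$ ($B = \frac{1}{4} \cdot 69 = \frac{69}{4} \approx 17.25$)
$V{\left(P \right)} = \frac{1}{114 + P}$
$\frac{z{\left(88 \right)} - V{\left(B \right)}}{355960} = \frac{88 - \frac{1}{114 + \frac{69}{4}}}{355960} = \left(88 - \frac{1}{\frac{525}{4}}\right) \frac{1}{355960} = \left(88 - \frac{4}{525}\right) \frac{1}{355960} = \frac{46196}{525} \cdot \frac{1}{355960} = \frac{11549}{46719750}$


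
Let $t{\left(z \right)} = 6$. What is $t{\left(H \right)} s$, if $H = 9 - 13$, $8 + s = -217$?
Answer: $-1350$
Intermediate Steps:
$s = -225$ ($s = -8 - 217 = -225$)
$H = -4$ ($H = 9 - 13 = -4$)
$t{\left(H \right)} s = 6 \left(-225\right) = -1350$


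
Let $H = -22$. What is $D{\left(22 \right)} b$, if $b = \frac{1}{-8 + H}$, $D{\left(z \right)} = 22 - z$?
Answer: $0$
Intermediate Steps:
$b = - \frac{1}{30}$ ($b = \frac{1}{-8 - 22} = \frac{1}{-30} = - \frac{1}{30} \approx -0.033333$)
$D{\left(22 \right)} b = \left(22 - 22\right) \left(- \frac{1}{30}\right) = 0 \left(- \frac{1}{30}\right) = 0$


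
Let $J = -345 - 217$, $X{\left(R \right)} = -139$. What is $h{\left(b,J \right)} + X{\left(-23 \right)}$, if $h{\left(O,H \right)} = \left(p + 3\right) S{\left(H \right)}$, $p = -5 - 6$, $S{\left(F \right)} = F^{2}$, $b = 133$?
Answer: $-2526891$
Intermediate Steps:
$J = -562$ ($J = -345 - 217 = -562$)
$p = -11$ ($p = -5 - 6 = -11$)
$h{\left(O,H \right)} = - 8 H^{2}$ ($h{\left(O,H \right)} = \left(-11 + 3\right) H^{2} = - 8 H^{2}$)
$h{\left(b,J \right)} + X{\left(-23 \right)} = - 8 \left(-562\right)^{2} - 139 = \left(-8\right) 315844 - 139 = -2526752 - 139 = -2526891$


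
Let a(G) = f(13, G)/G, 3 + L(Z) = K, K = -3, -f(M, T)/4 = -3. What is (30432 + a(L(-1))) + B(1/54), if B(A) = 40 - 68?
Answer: 30402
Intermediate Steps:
f(M, T) = 12 (f(M, T) = -4*(-3) = 12)
L(Z) = -6 (L(Z) = -3 - 3 = -6)
B(A) = -28
a(G) = 12/G
(30432 + a(L(-1))) + B(1/54) = (30432 + 12/(-6)) - 28 = (30432 + 12*(-⅙)) - 28 = (30432 - 2) - 28 = 30430 - 28 = 30402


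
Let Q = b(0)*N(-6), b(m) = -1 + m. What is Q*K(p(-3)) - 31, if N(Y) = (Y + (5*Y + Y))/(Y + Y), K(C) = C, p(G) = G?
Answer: -41/2 ≈ -20.500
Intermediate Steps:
N(Y) = 7/2 (N(Y) = (Y + 6*Y)/((2*Y)) = (7*Y)*(1/(2*Y)) = 7/2)
Q = -7/2 (Q = (-1 + 0)*(7/2) = -1*7/2 = -7/2 ≈ -3.5000)
Q*K(p(-3)) - 31 = -7/2*(-3) - 31 = 21/2 - 31 = -41/2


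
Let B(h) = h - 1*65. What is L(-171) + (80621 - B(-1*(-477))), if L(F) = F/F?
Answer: 80210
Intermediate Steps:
B(h) = -65 + h (B(h) = h - 65 = -65 + h)
L(F) = 1
L(-171) + (80621 - B(-1*(-477))) = 1 + (80621 - (-65 - 1*(-477))) = 1 + (80621 - (-65 + 477)) = 1 + (80621 - 1*412) = 1 + (80621 - 412) = 1 + 80209 = 80210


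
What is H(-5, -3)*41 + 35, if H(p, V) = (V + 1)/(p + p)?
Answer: 216/5 ≈ 43.200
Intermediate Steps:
H(p, V) = (1 + V)/(2*p) (H(p, V) = (1 + V)/((2*p)) = (1 + V)*(1/(2*p)) = (1 + V)/(2*p))
H(-5, -3)*41 + 35 = ((½)*(1 - 3)/(-5))*41 + 35 = ((½)*(-⅕)*(-2))*41 + 35 = (⅕)*41 + 35 = 41/5 + 35 = 216/5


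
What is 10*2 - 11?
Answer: 9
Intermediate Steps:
10*2 - 11 = 20 - 11 = 9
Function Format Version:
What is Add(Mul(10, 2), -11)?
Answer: 9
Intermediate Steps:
Add(Mul(10, 2), -11) = Add(20, -11) = 9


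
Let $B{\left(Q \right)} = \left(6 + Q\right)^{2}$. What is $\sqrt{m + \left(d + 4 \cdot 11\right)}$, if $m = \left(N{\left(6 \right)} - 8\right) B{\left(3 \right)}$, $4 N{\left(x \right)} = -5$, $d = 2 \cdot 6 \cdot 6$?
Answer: $\frac{i \sqrt{2533}}{2} \approx 25.164 i$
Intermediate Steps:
$d = 72$ ($d = 12 \cdot 6 = 72$)
$N{\left(x \right)} = - \frac{5}{4}$ ($N{\left(x \right)} = \frac{1}{4} \left(-5\right) = - \frac{5}{4}$)
$m = - \frac{2997}{4}$ ($m = \left(- \frac{5}{4} - 8\right) \left(6 + 3\right)^{2} = - \frac{37 \cdot 9^{2}}{4} = \left(- \frac{37}{4}\right) 81 = - \frac{2997}{4} \approx -749.25$)
$\sqrt{m + \left(d + 4 \cdot 11\right)} = \sqrt{- \frac{2997}{4} + \left(72 + 4 \cdot 11\right)} = \sqrt{- \frac{2997}{4} + \left(72 + 44\right)} = \sqrt{- \frac{2997}{4} + 116} = \sqrt{- \frac{2533}{4}} = \frac{i \sqrt{2533}}{2}$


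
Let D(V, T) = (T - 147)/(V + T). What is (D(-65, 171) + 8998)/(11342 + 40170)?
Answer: 238453/1365068 ≈ 0.17468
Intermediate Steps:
D(V, T) = (-147 + T)/(T + V)
(D(-65, 171) + 8998)/(11342 + 40170) = ((-147 + 171)/(171 - 65) + 8998)/(11342 + 40170) = (24/106 + 8998)/51512 = ((1/106)*24 + 8998)*(1/51512) = (12/53 + 8998)*(1/51512) = (476906/53)*(1/51512) = 238453/1365068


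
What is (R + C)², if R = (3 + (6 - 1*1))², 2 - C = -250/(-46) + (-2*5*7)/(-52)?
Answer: 1254080569/357604 ≈ 3506.9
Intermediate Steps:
C = -2859/598 (C = 2 - (-250/(-46) + (-2*5*7)/(-52)) = 2 - (-250*(-1/46) - 10*7*(-1/52)) = 2 - (125/23 - 70*(-1/52)) = 2 - (125/23 + 35/26) = 2 - 1*4055/598 = 2 - 4055/598 = -2859/598 ≈ -4.7809)
R = 64 (R = (3 + (6 - 1))² = (3 + 5)² = 8² = 64)
(R + C)² = (64 - 2859/598)² = (35413/598)² = 1254080569/357604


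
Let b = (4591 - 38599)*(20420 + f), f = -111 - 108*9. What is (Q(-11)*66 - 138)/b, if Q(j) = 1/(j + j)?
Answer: 47/219204232 ≈ 2.1441e-7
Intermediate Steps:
Q(j) = 1/(2*j)
f = -1083 (f = -111 - 972 = -1083)
b = -657612696 (b = (4591 - 38599)*(20420 - 1083) = -34008*19337 = -657612696)
(Q(-11)*66 - 138)/b = (((½)/(-11))*66 - 138)/(-657612696) = (((½)*(-1/11))*66 - 138)*(-1/657612696) = (-1/22*66 - 138)*(-1/657612696) = (-3 - 138)*(-1/657612696) = -141*(-1/657612696) = 47/219204232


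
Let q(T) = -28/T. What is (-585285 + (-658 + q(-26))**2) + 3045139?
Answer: 488646926/169 ≈ 2.8914e+6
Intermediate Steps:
(-585285 + (-658 + q(-26))**2) + 3045139 = (-585285 + (-658 - 28/(-26))**2) + 3045139 = (-585285 + (-658 - 28*(-1/26))**2) + 3045139 = (-585285 + (-658 + 14/13)**2) + 3045139 = (-585285 + (-8540/13)**2) + 3045139 = (-585285 + 72931600/169) + 3045139 = -25981565/169 + 3045139 = 488646926/169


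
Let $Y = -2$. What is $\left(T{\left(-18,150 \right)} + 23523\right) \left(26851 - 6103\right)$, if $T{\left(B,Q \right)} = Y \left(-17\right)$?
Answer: $488760636$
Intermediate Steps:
$T{\left(B,Q \right)} = 34$ ($T{\left(B,Q \right)} = \left(-2\right) \left(-17\right) = 34$)
$\left(T{\left(-18,150 \right)} + 23523\right) \left(26851 - 6103\right) = \left(34 + 23523\right) \left(26851 - 6103\right) = 23557 \cdot 20748 = 488760636$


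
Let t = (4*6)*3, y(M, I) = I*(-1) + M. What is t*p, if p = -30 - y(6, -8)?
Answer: -3168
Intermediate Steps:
y(M, I) = M - I (y(M, I) = -I + M = M - I)
t = 72 (t = 24*3 = 72)
p = -44 (p = -30 - (6 - 1*(-8)) = -30 - (6 + 8) = -30 - 1*14 = -30 - 14 = -44)
t*p = 72*(-44) = -3168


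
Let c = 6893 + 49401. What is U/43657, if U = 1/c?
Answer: 1/2457627158 ≈ 4.0690e-10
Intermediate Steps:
c = 56294
U = 1/56294 ≈ 1.7764e-5
U/43657 = (1/56294)/43657 = (1/56294)*(1/43657) = 1/2457627158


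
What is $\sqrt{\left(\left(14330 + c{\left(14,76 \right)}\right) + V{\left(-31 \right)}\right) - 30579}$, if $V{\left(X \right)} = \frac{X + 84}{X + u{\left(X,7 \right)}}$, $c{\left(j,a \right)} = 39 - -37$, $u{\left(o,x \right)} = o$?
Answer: $\frac{i \sqrt{62172298}}{62} \approx 127.18 i$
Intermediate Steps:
$c{\left(j,a \right)} = 76$ ($c{\left(j,a \right)} = 39 + 37 = 76$)
$V{\left(X \right)} = \frac{84 + X}{2 X}$ ($V{\left(X \right)} = \frac{X + 84}{X + X} = \frac{84 + X}{2 X}$)
$\sqrt{\left(\left(14330 + c{\left(14,76 \right)}\right) + V{\left(-31 \right)}\right) - 30579} = \sqrt{\left(\left(14330 + 76\right) + \frac{84 - 31}{2 \left(-31\right)}\right) - 30579} = \sqrt{\left(14406 + \frac{1}{2} \left(- \frac{1}{31}\right) 53\right) - 30579} = \sqrt{\left(14406 - \frac{53}{62}\right) - 30579} = \sqrt{\frac{893119}{62} - 30579} = \sqrt{- \frac{1002779}{62}} = \frac{i \sqrt{62172298}}{62}$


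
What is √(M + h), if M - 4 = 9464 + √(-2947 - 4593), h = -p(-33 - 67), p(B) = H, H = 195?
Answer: √(9273 + 2*I*√1885) ≈ 96.297 + 0.4509*I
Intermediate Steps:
p(B) = 195
h = -195 (h = -1*195 = -195)
M = 9468 + 2*I*√1885 (M = 4 + (9464 + √(-2947 - 4593)) = 4 + (9464 + √(-7540)) = 4 + (9464 + 2*I*√1885) = 9468 + 2*I*√1885 ≈ 9468.0 + 86.833*I)
√(M + h) = √((9468 + 2*I*√1885) - 195) = √(9273 + 2*I*√1885)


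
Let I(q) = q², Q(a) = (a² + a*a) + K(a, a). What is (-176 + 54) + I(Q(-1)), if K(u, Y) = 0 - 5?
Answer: -113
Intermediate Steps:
K(u, Y) = -5
Q(a) = -5 + 2*a² (Q(a) = (a² + a*a) - 5 = (a² + a²) - 5 = 2*a² - 5 = -5 + 2*a²)
(-176 + 54) + I(Q(-1)) = (-176 + 54) + (-5 + 2*(-1)²)² = -122 + (-5 + 2*1)² = -122 + (-5 + 2)² = -122 + (-3)² = -122 + 9 = -113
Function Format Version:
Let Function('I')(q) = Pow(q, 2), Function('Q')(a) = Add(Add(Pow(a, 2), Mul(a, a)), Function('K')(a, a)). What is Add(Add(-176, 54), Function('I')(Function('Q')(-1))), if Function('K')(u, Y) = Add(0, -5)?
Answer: -113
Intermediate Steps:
Function('K')(u, Y) = -5
Function('Q')(a) = Add(-5, Mul(2, Pow(a, 2))) (Function('Q')(a) = Add(Add(Pow(a, 2), Mul(a, a)), -5) = Add(Add(Pow(a, 2), Pow(a, 2)), -5) = Add(Mul(2, Pow(a, 2)), -5) = Add(-5, Mul(2, Pow(a, 2))))
Add(Add(-176, 54), Function('I')(Function('Q')(-1))) = Add(Add(-176, 54), Pow(Add(-5, Mul(2, Pow(-1, 2))), 2)) = Add(-122, Pow(Add(-5, Mul(2, 1)), 2)) = Add(-122, Pow(Add(-5, 2), 2)) = Add(-122, Pow(-3, 2)) = Add(-122, 9) = -113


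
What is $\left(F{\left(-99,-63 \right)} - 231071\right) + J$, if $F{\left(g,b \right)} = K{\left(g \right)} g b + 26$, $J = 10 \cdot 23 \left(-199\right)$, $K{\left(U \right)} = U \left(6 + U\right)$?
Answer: $57147244$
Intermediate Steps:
$J = -45770$ ($J = 230 \left(-199\right) = -45770$)
$F{\left(g,b \right)} = 26 + b g^{2} \left(6 + g\right)$ ($F{\left(g,b \right)} = g \left(6 + g\right) g b + 26 = g^{2} \left(6 + g\right) b + 26 = b g^{2} \left(6 + g\right) + 26 = 26 + b g^{2} \left(6 + g\right)$)
$\left(F{\left(-99,-63 \right)} - 231071\right) + J = \left(\left(26 - 63 \left(-99\right)^{2} \left(6 - 99\right)\right) - 231071\right) - 45770 = \left(\left(26 - 617463 \left(-93\right)\right) - 231071\right) - 45770 = \left(\left(26 + 57424059\right) - 231071\right) - 45770 = \left(57424085 - 231071\right) - 45770 = 57193014 - 45770 = 57147244$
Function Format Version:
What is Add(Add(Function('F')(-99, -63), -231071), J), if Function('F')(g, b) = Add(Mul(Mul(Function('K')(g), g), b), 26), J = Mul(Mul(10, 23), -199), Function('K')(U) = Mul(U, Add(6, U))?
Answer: 57147244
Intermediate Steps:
J = -45770 (J = Mul(230, -199) = -45770)
Function('F')(g, b) = Add(26, Mul(b, Pow(g, 2), Add(6, g))) (Function('F')(g, b) = Add(Mul(Mul(Mul(g, Add(6, g)), g), b), 26) = Add(Mul(Mul(Pow(g, 2), Add(6, g)), b), 26) = Add(Mul(b, Pow(g, 2), Add(6, g)), 26) = Add(26, Mul(b, Pow(g, 2), Add(6, g))))
Add(Add(Function('F')(-99, -63), -231071), J) = Add(Add(Add(26, Mul(-63, Pow(-99, 2), Add(6, -99))), -231071), -45770) = Add(Add(Add(26, Mul(-63, 9801, -93)), -231071), -45770) = Add(Add(Add(26, 57424059), -231071), -45770) = Add(Add(57424085, -231071), -45770) = Add(57193014, -45770) = 57147244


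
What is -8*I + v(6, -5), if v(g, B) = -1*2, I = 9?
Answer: -74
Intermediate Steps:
v(g, B) = -2
-8*I + v(6, -5) = -8*9 - 2 = -72 - 2 = -74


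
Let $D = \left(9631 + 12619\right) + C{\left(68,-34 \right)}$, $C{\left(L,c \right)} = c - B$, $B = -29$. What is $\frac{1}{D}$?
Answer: $\frac{1}{22245} \approx 4.4954 \cdot 10^{-5}$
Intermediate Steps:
$C{\left(L,c \right)} = 29 + c$ ($C{\left(L,c \right)} = c - -29 = c + 29 = 29 + c$)
$D = 22245$ ($D = \left(9631 + 12619\right) + \left(29 - 34\right) = 22250 - 5 = 22245$)
$\frac{1}{D} = \frac{1}{22245}$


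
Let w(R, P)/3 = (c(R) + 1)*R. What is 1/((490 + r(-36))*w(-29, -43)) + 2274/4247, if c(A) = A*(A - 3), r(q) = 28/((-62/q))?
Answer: 2884423700731/5387048380014 ≈ 0.53544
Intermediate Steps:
r(q) = -14*q/31 (r(q) = 28*(-q/62) = -14*q/31)
c(A) = A*(-3 + A)
w(R, P) = 3*R*(1 + R*(-3 + R)) (w(R, P) = 3*((R*(-3 + R) + 1)*R) = 3*((1 + R*(-3 + R))*R) = 3*(R*(1 + R*(-3 + R))) = 3*R*(1 + R*(-3 + R)))
1/((490 + r(-36))*w(-29, -43)) + 2274/4247 = 1/((490 - 14/31*(-36))*((3*(-29)*(1 - 29*(-3 - 29))))) + 2274/4247 = 1/((490 + 504/31)*((3*(-29)*(1 - 29*(-32))))) + 2274*(1/4247) = 1/((15694/31)*((3*(-29)*(1 + 928)))) + 2274/4247 = 31/(15694*((3*(-29)*929))) + 2274/4247 = (31/15694)/(-80823) + 2274/4247 = (31/15694)*(-1/80823) + 2274/4247 = -31/1268436162 + 2274/4247 = 2884423700731/5387048380014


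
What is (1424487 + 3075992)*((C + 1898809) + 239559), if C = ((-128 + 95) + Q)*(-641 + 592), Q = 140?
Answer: 9600084266875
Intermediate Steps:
C = -5243 (C = ((-128 + 95) + 140)*(-641 + 592) = (-33 + 140)*(-49) = 107*(-49) = -5243)
(1424487 + 3075992)*((C + 1898809) + 239559) = (1424487 + 3075992)*((-5243 + 1898809) + 239559) = 4500479*(1893566 + 239559) = 4500479*2133125 = 9600084266875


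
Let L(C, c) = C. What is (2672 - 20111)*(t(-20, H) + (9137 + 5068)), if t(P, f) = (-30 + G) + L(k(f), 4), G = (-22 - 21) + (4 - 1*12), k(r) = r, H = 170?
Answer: -249273066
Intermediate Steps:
G = -51 (G = -43 + (4 - 12) = -43 - 8 = -51)
t(P, f) = -81 + f (t(P, f) = (-30 - 51) + f = -81 + f)
(2672 - 20111)*(t(-20, H) + (9137 + 5068)) = (2672 - 20111)*((-81 + 170) + (9137 + 5068)) = -17439*(89 + 14205) = -17439*14294 = -249273066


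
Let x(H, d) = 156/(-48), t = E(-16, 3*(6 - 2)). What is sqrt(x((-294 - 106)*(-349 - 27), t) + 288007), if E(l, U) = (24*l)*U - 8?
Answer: sqrt(1152015)/2 ≈ 536.66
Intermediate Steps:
E(l, U) = -8 + 24*U*l (E(l, U) = 24*U*l - 8 = -8 + 24*U*l)
t = -4616 (t = -8 + 24*(3*(6 - 2))*(-16) = -8 + 24*(3*4)*(-16) = -8 + 24*12*(-16) = -8 - 4608 = -4616)
x(H, d) = -13/4 (x(H, d) = 156*(-1/48) = -13/4)
sqrt(x((-294 - 106)*(-349 - 27), t) + 288007) = sqrt(-13/4 + 288007) = sqrt(1152015/4) = sqrt(1152015)/2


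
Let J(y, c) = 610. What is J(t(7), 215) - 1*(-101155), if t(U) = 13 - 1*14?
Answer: 101765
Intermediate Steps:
t(U) = -1 (t(U) = 13 - 14 = -1)
J(t(7), 215) - 1*(-101155) = 610 - 1*(-101155) = 610 + 101155 = 101765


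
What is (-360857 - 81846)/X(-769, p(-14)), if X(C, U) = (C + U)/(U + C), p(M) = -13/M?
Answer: -442703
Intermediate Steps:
X(C, U) = 1 (X(C, U) = (C + U)/(C + U) = 1)
(-360857 - 81846)/X(-769, p(-14)) = (-360857 - 81846)/1 = -442703*1 = -442703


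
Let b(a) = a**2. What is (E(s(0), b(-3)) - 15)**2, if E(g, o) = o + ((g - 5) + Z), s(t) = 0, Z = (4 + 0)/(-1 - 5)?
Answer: 1225/9 ≈ 136.11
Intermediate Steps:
Z = -2/3 (Z = 4/(-6) = 4*(-1/6) = -2/3 ≈ -0.66667)
E(g, o) = -17/3 + g + o (E(g, o) = o + ((g - 5) - 2/3) = o + ((-5 + g) - 2/3) = o + (-17/3 + g) = -17/3 + g + o)
(E(s(0), b(-3)) - 15)**2 = ((-17/3 + 0 + (-3)**2) - 15)**2 = ((-17/3 + 0 + 9) - 15)**2 = (10/3 - 15)**2 = (-35/3)**2 = 1225/9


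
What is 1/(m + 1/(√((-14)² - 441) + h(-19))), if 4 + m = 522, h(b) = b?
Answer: 313889/162584661 + 7*I*√5/162584661 ≈ 0.0019306 + 9.6273e-8*I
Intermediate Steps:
m = 518 (m = -4 + 522 = 518)
1/(m + 1/(√((-14)² - 441) + h(-19))) = 1/(518 + 1/(√((-14)² - 441) - 19)) = 1/(518 + 1/(√(196 - 441) - 19)) = 1/(518 + 1/(√(-245) - 19)) = 1/(518 + 1/(7*I*√5 - 19)) = 1/(518 + 1/(-19 + 7*I*√5))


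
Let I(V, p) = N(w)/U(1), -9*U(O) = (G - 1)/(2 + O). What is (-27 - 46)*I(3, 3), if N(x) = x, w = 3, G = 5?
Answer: 5913/4 ≈ 1478.3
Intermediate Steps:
U(O) = -4/(9*(2 + O)) (U(O) = -(5 - 1)/(9*(2 + O)) = -4/(9*(2 + O)))
I(V, p) = -81/4 (I(V, p) = 3/((-4/(18 + 9*1))) = 3/((-4/(18 + 9))) = 3/((-4/27)) = 3/((-4*1/27)) = 3/(-4/27) = 3*(-27/4) = -81/4)
(-27 - 46)*I(3, 3) = (-27 - 46)*(-81/4) = -73*(-81/4) = 5913/4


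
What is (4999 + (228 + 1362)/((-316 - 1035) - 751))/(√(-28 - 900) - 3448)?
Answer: -1132054687/781000202 - 2626577*I*√58/1562000404 ≈ -1.4495 - 0.012806*I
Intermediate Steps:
(4999 + (228 + 1362)/((-316 - 1035) - 751))/(√(-28 - 900) - 3448) = (4999 + 1590/(-1351 - 751))/(√(-928) - 3448) = (4999 + 1590/(-2102))/(4*I*√58 - 3448) = (4999 + 1590*(-1/2102))/(-3448 + 4*I*√58) = (4999 - 795/1051)/(-3448 + 4*I*√58) = 5253154/(1051*(-3448 + 4*I*√58))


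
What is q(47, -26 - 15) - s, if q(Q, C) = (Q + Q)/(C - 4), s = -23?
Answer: 941/45 ≈ 20.911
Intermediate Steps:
q(Q, C) = 2*Q/(-4 + C) (q(Q, C) = (2*Q)/(-4 + C) = 2*Q/(-4 + C))
q(47, -26 - 15) - s = 2*47/(-4 + (-26 - 15)) - 1*(-23) = 2*47/(-4 - 41) + 23 = 2*47/(-45) + 23 = 2*47*(-1/45) + 23 = -94/45 + 23 = 941/45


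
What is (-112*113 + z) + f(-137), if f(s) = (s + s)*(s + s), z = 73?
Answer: 62493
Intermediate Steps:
f(s) = 4*s**2 (f(s) = (2*s)*(2*s) = 4*s**2)
(-112*113 + z) + f(-137) = (-112*113 + 73) + 4*(-137)**2 = (-12656 + 73) + 4*18769 = -12583 + 75076 = 62493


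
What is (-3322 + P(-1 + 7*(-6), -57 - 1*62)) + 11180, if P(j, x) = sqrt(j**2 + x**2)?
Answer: 7858 + sqrt(16010) ≈ 7984.5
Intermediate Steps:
(-3322 + P(-1 + 7*(-6), -57 - 1*62)) + 11180 = (-3322 + sqrt((-1 + 7*(-6))**2 + (-57 - 1*62)**2)) + 11180 = (-3322 + sqrt((-1 - 42)**2 + (-57 - 62)**2)) + 11180 = (-3322 + sqrt((-43)**2 + (-119)**2)) + 11180 = (-3322 + sqrt(1849 + 14161)) + 11180 = (-3322 + sqrt(16010)) + 11180 = 7858 + sqrt(16010)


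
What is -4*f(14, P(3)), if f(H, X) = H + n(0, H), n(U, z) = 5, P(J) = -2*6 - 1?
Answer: -76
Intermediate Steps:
P(J) = -13 (P(J) = -12 - 1 = -13)
f(H, X) = 5 + H (f(H, X) = H + 5 = 5 + H)
-4*f(14, P(3)) = -4*(5 + 14) = -4*19 = -76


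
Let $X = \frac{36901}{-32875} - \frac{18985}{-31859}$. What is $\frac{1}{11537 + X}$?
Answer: $\frac{1047364625}{12082894181541} \approx 8.6682 \cdot 10^{-5}$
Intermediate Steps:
$X = - \frac{551497084}{1047364625}$ ($X = 36901 \left(- \frac{1}{32875}\right) - - \frac{18985}{31859} = - \frac{36901}{32875} + \frac{18985}{31859} = - \frac{551497084}{1047364625} \approx -0.52656$)
$\frac{1}{11537 + X} = \frac{1}{11537 - \frac{551497084}{1047364625}} = \frac{1}{\frac{12082894181541}{1047364625}} = \frac{1047364625}{12082894181541}$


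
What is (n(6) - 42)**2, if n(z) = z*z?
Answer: 36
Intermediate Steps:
n(z) = z**2
(n(6) - 42)**2 = (6**2 - 42)**2 = (36 - 42)**2 = (-6)**2 = 36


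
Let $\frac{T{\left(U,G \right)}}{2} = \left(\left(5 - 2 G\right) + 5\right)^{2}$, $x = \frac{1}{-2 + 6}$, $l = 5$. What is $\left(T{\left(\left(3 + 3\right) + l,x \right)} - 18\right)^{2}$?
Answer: $\frac{105625}{4} \approx 26406.0$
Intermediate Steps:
$x = \frac{1}{4} \approx 0.25$
$T{\left(U,G \right)} = 2 \left(10 - 2 G\right)^{2}$ ($T{\left(U,G \right)} = 2 \left(\left(5 - 2 G\right) + 5\right)^{2} = 2 \left(10 - 2 G\right)^{2}$)
$\left(T{\left(\left(3 + 3\right) + l,x \right)} - 18\right)^{2} = \left(8 \left(-5 + \frac{1}{4}\right)^{2} - 18\right)^{2} = \left(8 \left(- \frac{19}{4}\right)^{2} - 18\right)^{2} = \left(8 \cdot \frac{361}{16} - 18\right)^{2} = \left(\frac{361}{2} - 18\right)^{2} = \left(\frac{325}{2}\right)^{2} = \frac{105625}{4}$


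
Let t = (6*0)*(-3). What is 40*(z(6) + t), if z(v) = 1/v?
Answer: 20/3 ≈ 6.6667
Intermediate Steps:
z(v) = 1/v
t = 0 (t = 0*(-3) = 0)
40*(z(6) + t) = 40*(1/6 + 0) = 40*(1/6) = 20/3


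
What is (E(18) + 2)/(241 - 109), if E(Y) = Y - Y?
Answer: 1/66 ≈ 0.015152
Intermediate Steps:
E(Y) = 0
(E(18) + 2)/(241 - 109) = (0 + 2)/(241 - 109) = 2/132 = 2*(1/132) = 1/66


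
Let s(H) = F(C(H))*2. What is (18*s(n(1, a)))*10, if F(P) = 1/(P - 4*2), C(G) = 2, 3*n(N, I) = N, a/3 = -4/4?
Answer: -60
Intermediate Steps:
a = -3 (a = 3*(-4/4) = 3*(-4*¼) = 3*(-1) = -3)
n(N, I) = N/3
F(P) = 1/(-8 + P) (F(P) = 1/(P - 8) = 1/(-8 + P))
s(H) = -⅓ (s(H) = 2/(-8 + 2) = 2/(-6) = -⅙*2 = -⅓)
(18*s(n(1, a)))*10 = (18*(-⅓))*10 = -6*10 = -60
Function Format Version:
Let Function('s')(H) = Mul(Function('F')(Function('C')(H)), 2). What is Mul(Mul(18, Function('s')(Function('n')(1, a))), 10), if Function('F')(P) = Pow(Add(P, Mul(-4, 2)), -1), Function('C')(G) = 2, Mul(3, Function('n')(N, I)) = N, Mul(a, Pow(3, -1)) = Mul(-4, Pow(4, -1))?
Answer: -60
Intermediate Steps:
a = -3 (a = Mul(3, Mul(-4, Pow(4, -1))) = Mul(3, Mul(-4, Rational(1, 4))) = Mul(3, -1) = -3)
Function('n')(N, I) = Mul(Rational(1, 3), N)
Function('F')(P) = Pow(Add(-8, P), -1) (Function('F')(P) = Pow(Add(P, -8), -1) = Pow(Add(-8, P), -1))
Function('s')(H) = Rational(-1, 3) (Function('s')(H) = Mul(Pow(Add(-8, 2), -1), 2) = Mul(Pow(-6, -1), 2) = Mul(Rational(-1, 6), 2) = Rational(-1, 3))
Mul(Mul(18, Function('s')(Function('n')(1, a))), 10) = Mul(Mul(18, Rational(-1, 3)), 10) = Mul(-6, 10) = -60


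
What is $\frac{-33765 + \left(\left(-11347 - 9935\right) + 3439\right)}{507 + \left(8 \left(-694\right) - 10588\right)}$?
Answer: $\frac{51608}{15633} \approx 3.3012$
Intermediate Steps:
$\frac{-33765 + \left(\left(-11347 - 9935\right) + 3439\right)}{507 + \left(8 \left(-694\right) - 10588\right)} = \frac{-33765 + \left(-21282 + 3439\right)}{507 - 16140} = \frac{-33765 - 17843}{507 - 16140} = - \frac{51608}{-15633} = \left(-51608\right) \left(- \frac{1}{15633}\right) = \frac{51608}{15633}$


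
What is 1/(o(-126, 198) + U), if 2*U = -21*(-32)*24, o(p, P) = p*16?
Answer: 1/6048 ≈ 0.00016534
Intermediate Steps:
o(p, P) = 16*p
U = 8064 (U = (-21*(-32)*24)/2 = (672*24)/2 = (½)*16128 = 8064)
1/(o(-126, 198) + U) = 1/(16*(-126) + 8064) = 1/(-2016 + 8064) = 1/6048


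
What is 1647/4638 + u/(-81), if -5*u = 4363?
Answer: 6967543/626130 ≈ 11.128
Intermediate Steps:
u = -4363/5 (u = -⅕*4363 = -4363/5 ≈ -872.60)
1647/4638 + u/(-81) = 1647/4638 - 4363/5/(-81) = 1647*(1/4638) - 4363/5*(-1/81) = 549/1546 + 4363/405 = 6967543/626130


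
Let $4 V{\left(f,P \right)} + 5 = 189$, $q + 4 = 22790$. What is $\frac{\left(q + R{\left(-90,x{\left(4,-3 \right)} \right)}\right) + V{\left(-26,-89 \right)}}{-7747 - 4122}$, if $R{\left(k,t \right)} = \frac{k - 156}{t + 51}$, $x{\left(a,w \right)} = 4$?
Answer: $- \frac{96578}{50215} \approx -1.9233$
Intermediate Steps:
$q = 22786$ ($q = -4 + 22790 = 22786$)
$V{\left(f,P \right)} = 46$ ($V{\left(f,P \right)} = - \frac{5}{4} + \frac{1}{4} \cdot 189 = - \frac{5}{4} + \frac{189}{4} = 46$)
$R{\left(k,t \right)} = \frac{-156 + k}{51 + t}$
$\frac{\left(q + R{\left(-90,x{\left(4,-3 \right)} \right)}\right) + V{\left(-26,-89 \right)}}{-7747 - 4122} = \frac{\left(22786 + \frac{-156 - 90}{51 + 4}\right) + 46}{-7747 - 4122} = \frac{\left(22786 + \frac{1}{55} \left(-246\right)\right) + 46}{-11869} = \left(\left(22786 + \frac{1}{55} \left(-246\right)\right) + 46\right) \left(- \frac{1}{11869}\right) = \left(\left(22786 - \frac{246}{55}\right) + 46\right) \left(- \frac{1}{11869}\right) = \left(\frac{1252984}{55} + 46\right) \left(- \frac{1}{11869}\right) = \frac{1255514}{55} \left(- \frac{1}{11869}\right) = - \frac{96578}{50215}$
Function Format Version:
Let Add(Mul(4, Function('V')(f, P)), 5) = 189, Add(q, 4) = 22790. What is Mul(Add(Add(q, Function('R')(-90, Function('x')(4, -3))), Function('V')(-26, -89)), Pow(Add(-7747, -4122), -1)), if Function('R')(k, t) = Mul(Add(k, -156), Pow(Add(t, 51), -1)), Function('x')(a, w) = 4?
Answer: Rational(-96578, 50215) ≈ -1.9233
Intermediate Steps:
q = 22786 (q = Add(-4, 22790) = 22786)
Function('V')(f, P) = 46 (Function('V')(f, P) = Add(Rational(-5, 4), Mul(Rational(1, 4), 189)) = Add(Rational(-5, 4), Rational(189, 4)) = 46)
Function('R')(k, t) = Mul(Pow(Add(51, t), -1), Add(-156, k)) (Function('R')(k, t) = Mul(Add(-156, k), Pow(Add(51, t), -1)) = Mul(Pow(Add(51, t), -1), Add(-156, k)))
Mul(Add(Add(q, Function('R')(-90, Function('x')(4, -3))), Function('V')(-26, -89)), Pow(Add(-7747, -4122), -1)) = Mul(Add(Add(22786, Mul(Pow(Add(51, 4), -1), Add(-156, -90))), 46), Pow(Add(-7747, -4122), -1)) = Mul(Add(Add(22786, Mul(Pow(55, -1), -246)), 46), Pow(-11869, -1)) = Mul(Add(Add(22786, Mul(Rational(1, 55), -246)), 46), Rational(-1, 11869)) = Mul(Add(Add(22786, Rational(-246, 55)), 46), Rational(-1, 11869)) = Mul(Add(Rational(1252984, 55), 46), Rational(-1, 11869)) = Mul(Rational(1255514, 55), Rational(-1, 11869)) = Rational(-96578, 50215)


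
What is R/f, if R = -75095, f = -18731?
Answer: 75095/18731 ≈ 4.0091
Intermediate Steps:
R/f = -75095/(-18731) = -75095*(-1/18731) = 75095/18731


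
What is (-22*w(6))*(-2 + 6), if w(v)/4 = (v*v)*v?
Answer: -76032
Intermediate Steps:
w(v) = 4*v³ (w(v) = 4*((v*v)*v) = 4*(v²*v) = 4*v³)
(-22*w(6))*(-2 + 6) = (-88*6³)*(-2 + 6) = -88*216*4 = -22*864*4 = -19008*4 = -76032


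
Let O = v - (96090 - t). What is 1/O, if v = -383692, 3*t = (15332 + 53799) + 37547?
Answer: -3/1332668 ≈ -2.2511e-6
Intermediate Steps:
t = 106678/3 (t = ((15332 + 53799) + 37547)/3 = (69131 + 37547)/3 = (1/3)*106678 = 106678/3 ≈ 35559.)
O = -1332668/3 (O = -383692 - (96090 - 1*106678/3) = -383692 - (96090 - 106678/3) = -383692 - 1*181592/3 = -383692 - 181592/3 = -1332668/3 ≈ -4.4422e+5)
1/O = 1/(-1332668/3) = -3/1332668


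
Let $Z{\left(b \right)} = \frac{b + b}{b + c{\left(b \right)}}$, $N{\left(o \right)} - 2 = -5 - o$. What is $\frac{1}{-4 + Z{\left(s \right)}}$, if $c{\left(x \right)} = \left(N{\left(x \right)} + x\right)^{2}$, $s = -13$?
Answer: $\frac{2}{5} \approx 0.4$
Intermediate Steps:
$N{\left(o \right)} = -3 - o$ ($N{\left(o \right)} = 2 - \left(5 + o\right) = -3 - o$)
$c{\left(x \right)} = 9$ ($c{\left(x \right)} = \left(\left(-3 - x\right) + x\right)^{2} = \left(-3\right)^{2} = 9$)
$Z{\left(b \right)} = \frac{2 b}{9 + b}$ ($Z{\left(b \right)} = \frac{b + b}{b + 9} = \frac{2 b}{9 + b}$)
$\frac{1}{-4 + Z{\left(s \right)}} = \frac{1}{-4 + 2 \left(-13\right) \frac{1}{9 - 13}} = \frac{1}{-4 + 2 \left(-13\right) \frac{1}{-4}} = \frac{1}{-4 + 2 \left(-13\right) \left(- \frac{1}{4}\right)} = \frac{1}{-4 + \frac{13}{2}} = \frac{1}{\frac{5}{2}} = \frac{2}{5}$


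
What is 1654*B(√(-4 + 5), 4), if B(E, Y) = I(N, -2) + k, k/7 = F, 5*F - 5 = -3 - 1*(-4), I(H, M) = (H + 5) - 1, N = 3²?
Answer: 176978/5 ≈ 35396.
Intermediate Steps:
N = 9
I(H, M) = 4 + H (I(H, M) = (5 + H) - 1 = 4 + H)
F = 6/5 (F = 1 + (-3 - 1*(-4))/5 = 1 + (-3 + 4)/5 = 1 + (⅕)*1 = 1 + ⅕ = 6/5 ≈ 1.2000)
k = 42/5 (k = 7*(6/5) = 42/5 ≈ 8.4000)
B(E, Y) = 107/5 (B(E, Y) = (4 + 9) + 42/5 = 13 + 42/5 = 107/5)
1654*B(√(-4 + 5), 4) = 1654*(107/5) = 176978/5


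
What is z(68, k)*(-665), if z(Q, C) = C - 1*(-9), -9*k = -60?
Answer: -31255/3 ≈ -10418.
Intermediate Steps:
k = 20/3 (k = -⅑*(-60) = 20/3 ≈ 6.6667)
z(Q, C) = 9 + C (z(Q, C) = C + 9 = 9 + C)
z(68, k)*(-665) = (9 + 20/3)*(-665) = (47/3)*(-665) = -31255/3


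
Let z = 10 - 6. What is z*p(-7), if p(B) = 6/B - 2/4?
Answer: -38/7 ≈ -5.4286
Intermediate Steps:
z = 4
p(B) = -½ + 6/B (p(B) = 6/B - 2*¼ = 6/B - ½ = -½ + 6/B)
z*p(-7) = 4*((½)*(12 - 1*(-7))/(-7)) = 4*((½)*(-⅐)*(12 + 7)) = 4*((½)*(-⅐)*19) = 4*(-19/14) = -38/7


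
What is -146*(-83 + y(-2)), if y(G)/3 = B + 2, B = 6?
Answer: 8614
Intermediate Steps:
y(G) = 24 (y(G) = 3*(6 + 2) = 3*8 = 24)
-146*(-83 + y(-2)) = -146*(-83 + 24) = -146*(-59) = 8614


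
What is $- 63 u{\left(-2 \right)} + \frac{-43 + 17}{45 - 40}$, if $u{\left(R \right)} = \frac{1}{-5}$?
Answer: $\frac{37}{5} \approx 7.4$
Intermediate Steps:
$u{\left(R \right)} = - \frac{1}{5}$
$- 63 u{\left(-2 \right)} + \frac{-43 + 17}{45 - 40} = \left(-63\right) \left(- \frac{1}{5}\right) + \frac{-43 + 17}{45 - 40} = \frac{63}{5} - \frac{26}{5} = \frac{37}{5}$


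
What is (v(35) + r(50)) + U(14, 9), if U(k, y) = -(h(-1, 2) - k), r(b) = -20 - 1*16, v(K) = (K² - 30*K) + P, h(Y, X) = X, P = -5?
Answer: 146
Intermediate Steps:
v(K) = -5 + K² - 30*K (v(K) = (K² - 30*K) - 5 = -5 + K² - 30*K)
r(b) = -36 (r(b) = -20 - 16 = -36)
U(k, y) = -2 + k (U(k, y) = -(2 - k) = -2 + k)
(v(35) + r(50)) + U(14, 9) = ((-5 + 35² - 30*35) - 36) + (-2 + 14) = ((-5 + 1225 - 1050) - 36) + 12 = (170 - 36) + 12 = 134 + 12 = 146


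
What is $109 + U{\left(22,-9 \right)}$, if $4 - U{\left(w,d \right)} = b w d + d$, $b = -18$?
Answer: $-3442$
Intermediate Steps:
$U{\left(w,d \right)} = 4 - d + 18 d w$ ($U{\left(w,d \right)} = 4 - \left(- 18 w d + d\right) = 4 - \left(- 18 d w + d\right) = 4 - \left(d - 18 d w\right) = 4 + \left(- d + 18 d w\right) = 4 - d + 18 d w$)
$109 + U{\left(22,-9 \right)} = 109 + \left(4 - -9 + 18 \left(-9\right) 22\right) = 109 + \left(4 + 9 - 3564\right) = 109 - 3551 = -3442$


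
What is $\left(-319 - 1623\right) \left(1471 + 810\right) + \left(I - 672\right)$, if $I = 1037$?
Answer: $-4429337$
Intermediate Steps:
$\left(-319 - 1623\right) \left(1471 + 810\right) + \left(I - 672\right) = \left(-319 - 1623\right) \left(1471 + 810\right) + \left(1037 - 672\right) = \left(-1942\right) 2281 + \left(1037 - 672\right) = -4429702 + 365 = -4429337$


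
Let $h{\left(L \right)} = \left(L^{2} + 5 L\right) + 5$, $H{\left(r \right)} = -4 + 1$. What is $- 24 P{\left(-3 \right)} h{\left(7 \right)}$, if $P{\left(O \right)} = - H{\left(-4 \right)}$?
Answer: $-6408$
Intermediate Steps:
$H{\left(r \right)} = -3$
$h{\left(L \right)} = 5 + L^{2} + 5 L$
$P{\left(O \right)} = 3$ ($P{\left(O \right)} = \left(-1\right) \left(-3\right) = 3$)
$- 24 P{\left(-3 \right)} h{\left(7 \right)} = \left(-24\right) 3 \left(5 + 7^{2} + 5 \cdot 7\right) = - 72 \left(5 + 49 + 35\right) = \left(-72\right) 89 = -6408$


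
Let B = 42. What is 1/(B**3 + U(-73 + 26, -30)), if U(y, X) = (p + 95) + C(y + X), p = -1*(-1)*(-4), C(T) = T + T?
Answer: 1/74025 ≈ 1.3509e-5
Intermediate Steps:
C(T) = 2*T
p = -4 (p = 1*(-4) = -4)
U(y, X) = 91 + 2*X + 2*y (U(y, X) = (-4 + 95) + 2*(y + X) = 91 + 2*(X + y) = 91 + (2*X + 2*y) = 91 + 2*X + 2*y)
1/(B**3 + U(-73 + 26, -30)) = 1/(42**3 + (91 + 2*(-30) + 2*(-73 + 26))) = 1/(74088 + (91 - 60 + 2*(-47))) = 1/(74088 + (91 - 60 - 94)) = 1/(74088 - 63) = 1/74025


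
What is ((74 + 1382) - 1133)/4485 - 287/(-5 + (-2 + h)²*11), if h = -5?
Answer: -123857/266110 ≈ -0.46544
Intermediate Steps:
((74 + 1382) - 1133)/4485 - 287/(-5 + (-2 + h)²*11) = ((74 + 1382) - 1133)/4485 - 287/(-5 + (-2 - 5)²*11) = (1456 - 1133)*(1/4485) - 287/(-5 + (-7)²*11) = 323*(1/4485) - 287/(-5 + 49*11) = 323/4485 - 287/(-5 + 539) = 323/4485 - 287/534 = -123857/266110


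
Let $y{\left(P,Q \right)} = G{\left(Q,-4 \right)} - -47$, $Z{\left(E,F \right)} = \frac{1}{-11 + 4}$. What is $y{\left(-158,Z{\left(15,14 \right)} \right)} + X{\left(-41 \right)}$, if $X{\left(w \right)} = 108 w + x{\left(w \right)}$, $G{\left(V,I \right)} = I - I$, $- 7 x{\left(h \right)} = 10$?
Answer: $- \frac{30677}{7} \approx -4382.4$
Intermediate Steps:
$x{\left(h \right)} = - \frac{10}{7}$ ($x{\left(h \right)} = \left(- \frac{1}{7}\right) 10 = - \frac{10}{7}$)
$G{\left(V,I \right)} = 0$
$Z{\left(E,F \right)} = - \frac{1}{7}$ ($Z{\left(E,F \right)} = \frac{1}{-7} = - \frac{1}{7}$)
$X{\left(w \right)} = - \frac{10}{7} + 108 w$ ($X{\left(w \right)} = 108 w - \frac{10}{7} = - \frac{10}{7} + 108 w$)
$y{\left(P,Q \right)} = 47$ ($y{\left(P,Q \right)} = 0 - -47 = 0 + 47 = 47$)
$y{\left(-158,Z{\left(15,14 \right)} \right)} + X{\left(-41 \right)} = 47 + \left(- \frac{10}{7} + 108 \left(-41\right)\right) = 47 - \frac{31006}{7} = - \frac{30677}{7}$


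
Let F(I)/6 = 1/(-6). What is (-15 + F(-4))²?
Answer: 256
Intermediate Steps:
F(I) = -1 (F(I) = 6*(1/(-6)) = 6*(1*(-⅙)) = 6*(-⅙) = -1)
(-15 + F(-4))² = (-15 - 1)² = (-16)² = 256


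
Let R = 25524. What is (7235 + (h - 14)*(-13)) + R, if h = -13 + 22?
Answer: 32824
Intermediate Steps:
h = 9
(7235 + (h - 14)*(-13)) + R = (7235 + (9 - 14)*(-13)) + 25524 = (7235 - 5*(-13)) + 25524 = (7235 + 65) + 25524 = 7300 + 25524 = 32824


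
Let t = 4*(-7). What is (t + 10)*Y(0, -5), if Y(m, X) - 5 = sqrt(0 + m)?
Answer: -90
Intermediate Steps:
Y(m, X) = 5 + sqrt(m) (Y(m, X) = 5 + sqrt(0 + m) = 5 + sqrt(m))
t = -28
(t + 10)*Y(0, -5) = (-28 + 10)*(5 + sqrt(0)) = -18*(5 + 0) = -18*5 = -90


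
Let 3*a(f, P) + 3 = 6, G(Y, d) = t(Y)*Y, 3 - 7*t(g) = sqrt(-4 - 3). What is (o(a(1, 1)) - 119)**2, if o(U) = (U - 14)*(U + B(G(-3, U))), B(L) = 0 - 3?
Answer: 8649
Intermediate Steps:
t(g) = 3/7 - I*sqrt(7)/7 (t(g) = 3/7 - sqrt(-4 - 3)/7 = 3/7 - I*sqrt(7)/7)
G(Y, d) = Y*(3/7 - I*sqrt(7)/7) (G(Y, d) = (3/7 - I*sqrt(7)/7)*Y = Y*(3/7 - I*sqrt(7)/7))
a(f, P) = 1 (a(f, P) = -1 + (1/3)*6 = -1 + 2 = 1)
B(L) = -3
o(U) = (-14 + U)*(-3 + U) (o(U) = (U - 14)*(U - 3) = (-14 + U)*(-3 + U))
(o(a(1, 1)) - 119)**2 = ((42 + 1**2 - 17*1) - 119)**2 = ((42 + 1 - 17) - 119)**2 = (26 - 119)**2 = (-93)**2 = 8649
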